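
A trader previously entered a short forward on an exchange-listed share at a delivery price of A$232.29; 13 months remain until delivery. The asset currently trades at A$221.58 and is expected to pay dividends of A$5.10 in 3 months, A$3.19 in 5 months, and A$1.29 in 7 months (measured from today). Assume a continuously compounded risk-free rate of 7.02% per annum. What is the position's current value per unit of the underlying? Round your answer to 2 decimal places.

A$3.05

PV(remaining dividends) I = 5.10·e^(−0.0702·3/12) + 3.19·e^(−0.0702·5/12) + 1.29·e^(−0.0702·7/12) = 9.3476
Current forward F = (S − I)·e^(rT) = (221.58 − 9.3476)·e^(0.0702·13/12) = 212.2324 × 1.079017 = 229.0024
Value (long) = (F − K)·e^(−rT) = (229.0024 − 232.29) × 0.926770 = -3.0468
Short position value = −(long value) = A$3.05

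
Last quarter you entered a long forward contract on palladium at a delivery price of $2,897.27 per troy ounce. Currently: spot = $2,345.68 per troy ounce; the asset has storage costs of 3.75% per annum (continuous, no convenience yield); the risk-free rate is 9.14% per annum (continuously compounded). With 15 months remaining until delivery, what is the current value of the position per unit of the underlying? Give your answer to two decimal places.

-$126.21 per troy ounce

Current fair forward for the remaining 15 months: F = S·e^((r + u)·T), (r + u) = 0.0914 + 0.0375 = 0.1289
F = 2345.68 · e^(0.1289 × 15/12) = 2345.68 × 1.17483181 = 2755.7795
Value of long forward = (F − K)·e^(−rT) = (2755.7795 − 2897.27) · e^(−0.0914·15/12)
= -141.4905 × 0.89203492 = -126.21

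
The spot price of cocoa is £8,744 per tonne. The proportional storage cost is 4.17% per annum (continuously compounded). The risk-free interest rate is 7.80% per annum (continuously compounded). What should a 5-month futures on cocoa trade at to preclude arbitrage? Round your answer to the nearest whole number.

£9,191 per tonne

Net carry = r + u − y = 0.0780 + 0.0417 − 0.0000 = 0.1197
F = S·e^((r+u−y)T) = 8744 · e^(0.1197 × 5/12) = 8744 · e^0.049875
= 8744 × 1.051140 = £9,191 per tonne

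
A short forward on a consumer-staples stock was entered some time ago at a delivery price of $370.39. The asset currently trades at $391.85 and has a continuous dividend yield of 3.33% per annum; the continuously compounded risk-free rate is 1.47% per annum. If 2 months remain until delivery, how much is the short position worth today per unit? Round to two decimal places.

-$20.20

Current fair forward for the remaining 2 months: F = S·e^((r − q)·T), (r − q) = 0.0147 − 0.0333 = -0.0186
F = 391.85 · e^(-0.0186 × 2/12) = 391.85 × 0.996905 = 390.6372
Value of long forward = (F − K)·e^(−rT) = (390.6372 − 370.39) · e^(−0.0147·2/12)
= 20.2472 × 0.997553 = 20.20
Short position value = −(long value) = -$20.20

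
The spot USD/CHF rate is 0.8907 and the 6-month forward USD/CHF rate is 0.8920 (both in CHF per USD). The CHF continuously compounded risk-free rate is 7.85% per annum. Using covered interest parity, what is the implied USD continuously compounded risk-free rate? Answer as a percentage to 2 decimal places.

7.56%

F = S·e^((r_CHF − r_USD)T) ⇒ r_USD = r_CHF − ln(F/S)/T
ln(0.8920/0.8907) = 0.001458; /(6/12) = 0.002916
r_USD = 0.0785 − 0.002916 = 0.075584
r_USD = 7.56%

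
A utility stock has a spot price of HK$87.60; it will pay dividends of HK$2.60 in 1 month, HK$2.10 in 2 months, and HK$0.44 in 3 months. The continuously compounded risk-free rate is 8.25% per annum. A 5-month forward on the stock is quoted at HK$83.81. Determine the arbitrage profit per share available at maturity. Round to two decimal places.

PV(dividends) I = 2.60·e^(−0.0825·1/12) + 2.10·e^(−0.0825·2/12) + 0.44·e^(−0.0825·3/12) = 5.0845
Fair forward F* = (S − I)·e^(rT) = (87.60 − 5.0845)·e^0.034375 = 82.5155 × 1.034973 = 85.4013
Market HK$83.81 < fair 85.4013: forward underpriced → reverse cash-and-carry (short the stock, invest proceeds at r, pay the dividends, go long the forward).
Profit at T = |F_mkt − F*| = |83.81 − 85.4013| = HK$1.59 per share

HK$1.59 per share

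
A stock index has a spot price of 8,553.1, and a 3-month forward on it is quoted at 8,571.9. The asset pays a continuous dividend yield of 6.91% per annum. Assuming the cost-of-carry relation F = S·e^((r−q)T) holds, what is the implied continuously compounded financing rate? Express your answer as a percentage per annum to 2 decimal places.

From F = S·e^((r−q)T): (r − q) = ln(F/S)/T
ln(8571.9/8553.1) = ln(1.002198) = 0.002196
(r − q) = 0.002196 / (3/12) = 0.008784
r = ln(F/S)/T + q = 0.008784 + 0.0691 = 0.077884
r = 7.79%

7.79%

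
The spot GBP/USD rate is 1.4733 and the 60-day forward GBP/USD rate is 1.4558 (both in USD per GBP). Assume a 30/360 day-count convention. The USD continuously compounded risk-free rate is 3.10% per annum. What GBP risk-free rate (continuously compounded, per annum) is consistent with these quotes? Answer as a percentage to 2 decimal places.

F = S·e^((r_USD − r_GBP)T) ⇒ r_GBP = r_USD − ln(F/S)/T
ln(1.4558/1.4733) = -0.011949; /(60/360) = -0.071694
r_GBP = 0.0310 + 0.071694 = 0.102694
r_GBP = 10.27%

10.27%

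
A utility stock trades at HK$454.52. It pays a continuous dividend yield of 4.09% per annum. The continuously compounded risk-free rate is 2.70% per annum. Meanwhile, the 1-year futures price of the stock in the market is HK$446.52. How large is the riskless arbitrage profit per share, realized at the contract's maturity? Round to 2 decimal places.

Fair futures: F* = S·e^(carry·T), with carry = (r − q) = 0.0270 − 0.0409 = -0.0139
F* = 454.52 · e^(-0.0139 × 1) = 454.52 · e^-0.013900 = 454.52 × 0.986196 = HK$448.2458
Market HK$446.52 < fair HK$448.2458: forward underpriced → reverse cash-and-carry (short spot, go long the forward).
At maturity, profit = |F_mkt − F*| = |446.52 − 448.2458| = HK$1.73 per share

HK$1.73 per share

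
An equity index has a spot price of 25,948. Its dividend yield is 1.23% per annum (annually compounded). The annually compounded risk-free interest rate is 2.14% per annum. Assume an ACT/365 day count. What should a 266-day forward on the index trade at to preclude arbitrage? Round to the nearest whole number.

F = S · (1+r)^T / (1+q)^T
= 25948 × 1.015551 / 1.008949 = 25948 × 1.006543
F = 26,118

26,118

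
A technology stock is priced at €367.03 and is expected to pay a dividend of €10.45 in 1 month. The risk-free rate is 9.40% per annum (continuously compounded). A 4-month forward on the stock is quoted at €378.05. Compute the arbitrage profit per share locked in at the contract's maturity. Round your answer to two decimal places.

€10.04 per share

PV(dividends) I = 10.45·e^(−0.0940·1/12) = 10.3685
Fair forward F* = (S − I)·e^(rT) = (367.03 − 10.3685)·e^0.031333 = 356.6615 × 1.031829 = 368.0137
Market €378.05 > fair 368.0137: forward overpriced → cash-and-carry (borrow at r, buy the stock and collect the dividends, short the forward).
Profit at T = |F_mkt − F*| = |378.05 − 368.0137| = €10.04 per share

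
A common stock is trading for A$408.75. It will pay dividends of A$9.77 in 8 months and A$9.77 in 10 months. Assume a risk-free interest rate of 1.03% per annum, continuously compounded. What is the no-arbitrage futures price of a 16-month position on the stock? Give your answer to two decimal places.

A$394.74

PV(dividends) I = 9.77·e^(−0.0103·8/12) + 9.77·e^(−0.0103·10/12)
I = 9.7031 + 9.6865 = 19.3896
F = (S − I)·e^(rT) = (408.75 − 19.3896) · e^(0.0103·16/12)
= 389.3604 · e^0.013733 = 389.3604 × 1.013828 = A$394.74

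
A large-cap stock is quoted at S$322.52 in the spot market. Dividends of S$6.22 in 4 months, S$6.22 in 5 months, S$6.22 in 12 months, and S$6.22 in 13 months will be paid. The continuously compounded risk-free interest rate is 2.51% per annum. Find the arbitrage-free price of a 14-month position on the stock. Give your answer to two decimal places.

S$306.94

PV(dividends) I = 6.22·e^(−0.0251·4/12) + 6.22·e^(−0.0251·5/12) + 6.22·e^(−0.0251·12/12) + 6.22·e^(−0.0251·13/12)
I = 6.1682 + 6.1553 + 6.0658 + 6.0531 = 24.4424
F = (S − I)·e^(rT) = (322.52 − 24.4424) · e^(0.0251·14/12)
= 298.0776 · e^0.029283 = 298.0776 × 1.029716 = S$306.94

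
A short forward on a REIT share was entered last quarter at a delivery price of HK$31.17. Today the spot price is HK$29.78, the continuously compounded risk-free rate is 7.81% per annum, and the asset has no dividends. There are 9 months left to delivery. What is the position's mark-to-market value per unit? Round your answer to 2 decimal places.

-HK$0.38

Current fair forward for the remaining 9 months: F = S·e^(r·T), r = 0.0781
F = 29.78 · e^(0.0781 × 9/12) = 29.78 × 1.060325 = 31.5765
Value of long forward = (F − K)·e^(−rT) = (31.5765 − 31.17) · e^(−0.0781·9/12)
= 0.4065 × 0.943108 = 0.38
Short position value = −(long value) = -HK$0.38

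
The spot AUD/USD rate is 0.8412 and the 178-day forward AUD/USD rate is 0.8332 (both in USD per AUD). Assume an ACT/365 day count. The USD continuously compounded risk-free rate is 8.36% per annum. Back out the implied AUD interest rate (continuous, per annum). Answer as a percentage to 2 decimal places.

F = S·e^((r_USD − r_AUD)T) ⇒ r_AUD = r_USD − ln(F/S)/T
ln(0.8332/0.8412) = -0.009556; /(178/365) = -0.019595
r_AUD = 0.0836 + 0.019595 = 0.103195
r_AUD = 10.32%

10.32%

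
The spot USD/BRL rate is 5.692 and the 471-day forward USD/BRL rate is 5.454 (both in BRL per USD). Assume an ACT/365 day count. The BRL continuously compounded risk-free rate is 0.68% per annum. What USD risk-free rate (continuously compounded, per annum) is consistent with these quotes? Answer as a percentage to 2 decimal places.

3.99%

F = S·e^((r_BRL − r_USD)T) ⇒ r_USD = r_BRL − ln(F/S)/T
ln(5.454/5.692) = -0.042712; /(471/365) = -0.033100
r_USD = 0.0068 + 0.033100 = 0.039900
r_USD = 3.99%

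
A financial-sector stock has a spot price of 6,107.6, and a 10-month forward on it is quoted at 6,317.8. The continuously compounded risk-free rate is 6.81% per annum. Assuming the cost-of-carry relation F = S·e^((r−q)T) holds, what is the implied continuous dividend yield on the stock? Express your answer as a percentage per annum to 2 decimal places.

From F = S·e^((r−q)T): (r − q) = ln(F/S)/T
ln(6317.8/6107.6) = ln(1.034416) = 0.033837
(r − q) = 0.033837 / (10/12) = 0.040604
q = r − ln(F/S)/T = 0.0681 − 0.040604 = 0.027496
q = 2.75%

2.75%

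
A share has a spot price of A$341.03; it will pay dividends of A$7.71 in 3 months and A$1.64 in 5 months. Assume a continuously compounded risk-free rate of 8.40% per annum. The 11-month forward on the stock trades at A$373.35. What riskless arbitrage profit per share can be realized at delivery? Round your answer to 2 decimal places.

A$14.89 per share

PV(dividends) I = 7.71·e^(−0.0840·3/12) + 1.64·e^(−0.0840·5/12) = 9.1334
Fair forward F* = (S − I)·e^(rT) = (341.03 − 9.1334)·e^0.077000 = 331.8966 × 1.080042 = 358.4623
Market A$373.35 > fair 358.4623: forward overpriced → cash-and-carry (borrow at r, buy the stock and collect the dividends, short the forward).
Profit at T = |F_mkt − F*| = |373.35 − 358.4623| = A$14.89 per share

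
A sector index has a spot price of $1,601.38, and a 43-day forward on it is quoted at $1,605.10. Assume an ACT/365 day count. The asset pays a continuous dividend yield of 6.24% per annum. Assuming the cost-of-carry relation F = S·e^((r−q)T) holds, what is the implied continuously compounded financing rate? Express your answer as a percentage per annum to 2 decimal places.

From F = S·e^((r−q)T): (r − q) = ln(F/S)/T
ln(1605.10/1601.38) = ln(1.002323) = 0.002320
(r − q) = 0.002320 / (43/365) = 0.019693
r = ln(F/S)/T + q = 0.019693 + 0.0624 = 0.082093
r = 8.21%

8.21%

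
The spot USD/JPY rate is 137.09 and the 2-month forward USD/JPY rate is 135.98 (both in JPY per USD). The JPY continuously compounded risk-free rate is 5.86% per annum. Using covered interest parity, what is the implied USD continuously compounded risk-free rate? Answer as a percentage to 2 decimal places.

10.74%

F = S·e^((r_JPY − r_USD)T) ⇒ r_USD = r_JPY − ln(F/S)/T
ln(135.98/137.09) = -0.008130; /(2/12) = -0.048780
r_USD = 0.0586 + 0.048780 = 0.107380
r_USD = 10.74%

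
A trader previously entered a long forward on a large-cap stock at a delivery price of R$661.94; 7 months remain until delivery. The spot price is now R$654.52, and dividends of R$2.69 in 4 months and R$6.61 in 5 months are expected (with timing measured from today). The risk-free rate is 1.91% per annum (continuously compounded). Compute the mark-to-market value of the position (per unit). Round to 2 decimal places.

-R$9.32

PV(remaining dividends) I = 2.69·e^(−0.0191·4/12) + 6.61·e^(−0.0191·5/12) = 9.2305
Current forward F = (S − I)·e^(rT) = (654.52 − 9.2305)·e^(0.0191·7/12) = 645.2895 × 1.011204 = 652.5193
Value (long) = (F − K)·e^(−rT) = (652.5193 − 661.94) × 0.988920 = -9.3163
Value = -R$9.32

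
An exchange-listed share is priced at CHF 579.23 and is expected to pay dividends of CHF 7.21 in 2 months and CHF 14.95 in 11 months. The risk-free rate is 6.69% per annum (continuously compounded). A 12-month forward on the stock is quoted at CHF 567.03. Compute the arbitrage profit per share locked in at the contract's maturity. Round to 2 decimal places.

CHF 29.62 per share

PV(dividends) I = 7.21·e^(−0.0669·2/12) + 14.95·e^(−0.0669·11/12) = 21.1908
Fair forward F* = (S − I)·e^(rT) = (579.23 − 21.1908)·e^0.066900 = 558.0392 × 1.069189 = 596.6494
Market CHF 567.03 < fair 596.6494: forward underpriced → reverse cash-and-carry (short the stock, invest proceeds at r, pay the dividends, go long the forward).
Profit at T = |F_mkt − F*| = |567.03 − 596.6494| = CHF 29.62 per share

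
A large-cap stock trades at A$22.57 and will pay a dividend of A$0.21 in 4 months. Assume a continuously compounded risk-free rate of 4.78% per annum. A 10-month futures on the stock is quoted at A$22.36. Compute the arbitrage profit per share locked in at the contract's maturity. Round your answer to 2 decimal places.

A$0.91 per share

PV(dividends) I = 0.21·e^(−0.0478·4/12) = 0.2067
Fair futures F* = (S − I)·e^(rT) = (22.57 − 0.2067)·e^0.039833 = 22.3633 × 1.040637 = 23.2721
Market A$22.36 < fair 23.2721: forward underpriced → reverse cash-and-carry (short the stock, invest proceeds at r, pay the dividends, go long the forward).
Profit at T = |F_mkt − F*| = |22.36 − 23.2721| = A$0.91 per share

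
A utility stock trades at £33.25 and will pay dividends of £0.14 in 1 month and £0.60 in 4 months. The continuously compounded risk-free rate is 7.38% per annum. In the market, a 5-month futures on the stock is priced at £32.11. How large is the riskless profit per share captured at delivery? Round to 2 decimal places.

£1.43 per share

PV(dividends) I = 0.14·e^(−0.0738·1/12) + 0.60·e^(−0.0738·4/12) = 0.7246
Fair futures F* = (S − I)·e^(rT) = (33.25 − 0.7246)·e^0.030750 = 32.5254 × 1.031228 = 33.5411
Market £32.11 < fair 33.5411: forward underpriced → reverse cash-and-carry (short the stock, invest proceeds at r, pay the dividends, go long the forward).
Profit at T = |F_mkt − F*| = |32.11 − 33.5411| = £1.43 per share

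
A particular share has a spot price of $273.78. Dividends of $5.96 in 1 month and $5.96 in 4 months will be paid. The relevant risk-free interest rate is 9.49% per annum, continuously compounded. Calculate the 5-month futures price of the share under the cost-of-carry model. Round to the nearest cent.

$272.66

PV(dividends) I = 5.96·e^(−0.0949·1/12) + 5.96·e^(−0.0949·4/12)
I = 5.9131 + 5.7744 = 11.6875
F = (S − I)·e^(rT) = (273.78 − 11.6875) · e^(0.0949·5/12)
= 262.0925 · e^0.039542 = 262.0925 × 1.040334 = $272.66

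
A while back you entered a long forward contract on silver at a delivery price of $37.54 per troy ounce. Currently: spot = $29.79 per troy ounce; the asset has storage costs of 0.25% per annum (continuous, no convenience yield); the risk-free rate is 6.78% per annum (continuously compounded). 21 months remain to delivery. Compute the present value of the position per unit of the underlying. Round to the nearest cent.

Current fair forward for the remaining 21 months: F = S·e^((r + u)·T), (r + u) = 0.0678 + 0.0025 = 0.0703
F = 29.79 · e^(0.0703 × 21/12) = 29.79 × 1.130913 = 33.6899
Value of long forward = (F − K)·e^(−rT) = (33.6899 − 37.54) · e^(−0.0678·21/12)
= -3.8501 × 0.888119 = -3.42

-$3.42 per troy ounce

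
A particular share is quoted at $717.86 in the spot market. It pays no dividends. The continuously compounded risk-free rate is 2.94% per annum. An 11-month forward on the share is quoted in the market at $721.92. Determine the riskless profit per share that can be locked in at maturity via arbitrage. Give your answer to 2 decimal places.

$15.55 per share

Fair forward: F* = S·e^(carry·T), with carry = r = 0.0294
F* = 717.86 · e^(0.0294 × 11/12) = 717.86 · e^0.026950 = 717.86 × 1.027316 = $737.4691
Market $721.92 < fair $737.4691: forward underpriced → reverse cash-and-carry (short spot, go long the forward).
At maturity, profit = |F_mkt − F*| = |721.92 − 737.4691| = $15.55 per share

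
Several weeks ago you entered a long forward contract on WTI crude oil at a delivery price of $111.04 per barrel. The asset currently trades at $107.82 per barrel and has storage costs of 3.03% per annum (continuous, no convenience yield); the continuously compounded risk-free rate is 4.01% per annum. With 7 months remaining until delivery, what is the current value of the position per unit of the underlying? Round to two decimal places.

Current fair forward for the remaining 7 months: F = S·e^((r + u)·T), (r + u) = 0.0401 + 0.0303 = 0.0704
F = 107.82 · e^(0.0704 × 7/12) = 107.82 × 1.041922 = 112.3400
Value of long forward = (F − K)·e^(−rT) = (112.3400 − 111.04) · e^(−0.0401·7/12)
= 1.3000 × 0.976880 = 1.27

$1.27 per barrel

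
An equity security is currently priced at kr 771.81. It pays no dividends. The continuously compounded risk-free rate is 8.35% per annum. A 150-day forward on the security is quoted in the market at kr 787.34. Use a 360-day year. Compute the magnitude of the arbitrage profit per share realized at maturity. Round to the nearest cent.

kr 11.80 per share

Fair forward: F* = S·e^(carry·T), with carry = r = 0.0835
F* = 771.81 · e^(0.0835 × 150/360) = 771.81 · e^0.034792 = 771.81 × 1.035404 = kr 799.1352
Market kr 787.34 < fair kr 799.1352: forward underpriced → reverse cash-and-carry (short spot, go long the forward).
At maturity, profit = |F_mkt − F*| = |787.34 − 799.1352| = kr 11.80 per share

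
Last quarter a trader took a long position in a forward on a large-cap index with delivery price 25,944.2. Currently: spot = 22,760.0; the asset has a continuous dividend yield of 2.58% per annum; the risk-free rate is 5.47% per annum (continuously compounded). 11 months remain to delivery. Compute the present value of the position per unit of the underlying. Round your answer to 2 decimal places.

-2447.35

Current fair forward for the remaining 11 months: F = S·e^((r − q)·T), (r − q) = 0.0547 − 0.0258 = 0.0289
F = 22760.0 · e^(0.0289 × 11/12) = 22760.0 × 1.02684569 = 23371.0079
Value of long forward = (F − K)·e^(−rT) = (23371.0079 − 25944.2) · e^(−0.0547·11/12)
= -2573.1921 × 0.95109468 = -2447.35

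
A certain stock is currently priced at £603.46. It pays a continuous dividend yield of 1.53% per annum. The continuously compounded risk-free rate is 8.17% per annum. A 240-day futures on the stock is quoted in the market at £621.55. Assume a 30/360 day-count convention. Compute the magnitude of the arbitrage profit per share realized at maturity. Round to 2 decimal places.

Fair futures: F* = S·e^(carry·T), with carry = (r − q) = 0.0817 − 0.0153 = 0.0664
F* = 603.46 · e^(0.0664 × 240/360) = 603.46 · e^0.044267 = 603.46 × 1.045261 = £630.7732
Market £621.55 < fair £630.7732: forward underpriced → reverse cash-and-carry (short spot, go long the forward).
At maturity, profit = |F_mkt − F*| = |621.55 − 630.7732| = £9.22 per share

£9.22 per share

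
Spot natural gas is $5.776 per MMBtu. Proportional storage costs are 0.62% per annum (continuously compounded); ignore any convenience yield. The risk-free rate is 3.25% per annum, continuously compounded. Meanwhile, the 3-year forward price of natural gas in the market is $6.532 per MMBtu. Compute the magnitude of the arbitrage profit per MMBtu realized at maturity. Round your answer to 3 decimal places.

$0.045 per MMBtu

Fair forward: F* = S·e^(carry·T), with carry = (r + u) = 0.0325 + 0.0062 = 0.0387
F* = 5.776 · e^(0.0387 × 3) = 5.776 · e^0.116100 = 5.776 × 1.123108 = $6.4871
Market $6.532 > fair $6.4871: forward overpriced → cash-and-carry (buy spot, short the forward).
At maturity, profit = |F_mkt − F*| = |6.532 − 6.4871| = $0.045 per MMBtu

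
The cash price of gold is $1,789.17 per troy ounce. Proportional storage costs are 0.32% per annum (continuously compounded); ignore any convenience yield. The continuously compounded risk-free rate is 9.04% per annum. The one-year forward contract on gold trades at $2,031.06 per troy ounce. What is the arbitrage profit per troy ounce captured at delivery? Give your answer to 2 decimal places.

Fair forward: F* = S·e^(carry·T), with carry = (r + u) = 0.0904 + 0.0032 = 0.0936
F* = 1789.17 · e^(0.0936 × 12/12) = 1789.17 · e^0.09360000 = 1789.17 × 1.09812041 = $1964.7241
Market $2031.06 > fair $1964.7241: forward overpriced → cash-and-carry (buy spot, short the forward).
At maturity, profit = |F_mkt − F*| = |2031.06 − 1964.7241| = $66.34 per troy ounce

$66.34 per troy ounce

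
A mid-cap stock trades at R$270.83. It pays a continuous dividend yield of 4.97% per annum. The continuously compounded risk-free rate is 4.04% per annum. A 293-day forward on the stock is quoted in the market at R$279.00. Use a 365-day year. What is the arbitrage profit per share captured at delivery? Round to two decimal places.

Fair forward: F* = S·e^(carry·T), with carry = (r − q) = 0.0404 − 0.0497 = -0.0093
F* = 270.83 · e^(-0.0093 × 293/365) = 270.83 · e^-0.007465 = 270.83 × 0.992563 = R$268.8158
Market R$279.00 > fair R$268.8158: forward overpriced → cash-and-carry (buy spot, short the forward).
At maturity, profit = |F_mkt − F*| = |279.00 − 268.8158| = R$10.18 per share

R$10.18 per share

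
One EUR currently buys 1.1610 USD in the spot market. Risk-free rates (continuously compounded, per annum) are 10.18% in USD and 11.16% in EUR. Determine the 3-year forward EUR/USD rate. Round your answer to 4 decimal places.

1.1274

F = S·e^((r_USD − r_EUR)T) = 1.1610 · e^((0.1018 − 0.1116) × 3)
= 1.1610 · e^-0.029400 = 1.1610 × 0.971028
F = 1.1274 USD per EUR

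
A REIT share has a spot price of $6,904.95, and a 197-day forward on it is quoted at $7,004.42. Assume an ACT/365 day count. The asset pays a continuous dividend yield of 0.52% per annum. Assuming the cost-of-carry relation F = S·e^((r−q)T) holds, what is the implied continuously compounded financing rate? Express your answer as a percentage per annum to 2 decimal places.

3.17%

From F = S·e^((r−q)T): (r − q) = ln(F/S)/T
ln(7004.42/6904.95) = ln(1.014406) = 0.014303
(r − q) = 0.014303 / (197/365) = 0.026500
r = ln(F/S)/T + q = 0.026500 + 0.0052 = 0.031700
r = 3.17%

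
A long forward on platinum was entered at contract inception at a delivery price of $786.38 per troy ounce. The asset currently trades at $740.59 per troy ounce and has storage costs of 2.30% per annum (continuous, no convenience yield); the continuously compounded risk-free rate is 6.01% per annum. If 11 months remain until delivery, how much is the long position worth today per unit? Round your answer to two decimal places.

Current fair forward for the remaining 11 months: F = S·e^((r + u)·T), (r + u) = 0.0601 + 0.0230 = 0.0831
F = 740.59 · e^(0.0831 × 11/12) = 740.59 × 1.079151 = 799.2084
Value of long forward = (F − K)·e^(−rT) = (799.2084 − 786.38) · e^(−0.0601·11/12)
= 12.8284 × 0.946398 = 12.14

$12.14 per troy ounce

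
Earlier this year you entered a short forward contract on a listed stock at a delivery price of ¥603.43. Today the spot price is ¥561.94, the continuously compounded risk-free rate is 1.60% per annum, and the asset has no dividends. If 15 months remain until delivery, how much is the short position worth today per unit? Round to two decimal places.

Current fair forward for the remaining 15 months: F = S·e^(r·T), r = 0.0160
F = 561.94 · e^(0.0160 × 15/12) = 561.94 × 1.020201 = 573.2917
Value of long forward = (F − K)·e^(−rT) = (573.2917 − 603.43) · e^(−0.0160·15/12)
= -30.1383 × 0.980199 = -29.54
Short position value = −(long value) = ¥29.54

¥29.54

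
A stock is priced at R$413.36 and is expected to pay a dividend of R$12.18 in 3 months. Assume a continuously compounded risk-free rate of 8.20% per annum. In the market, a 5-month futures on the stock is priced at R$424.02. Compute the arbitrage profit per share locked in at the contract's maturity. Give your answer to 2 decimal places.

PV(dividends) I = 12.18·e^(−0.0820·3/12) = 11.9329
Fair futures F* = (S − I)·e^(rT) = (413.36 − 11.9329)·e^0.034167 = 401.4271 × 1.034757 = 415.3795
Market R$424.02 > fair 415.3795: forward overpriced → cash-and-carry (borrow at r, buy the stock and collect the dividends, short the forward).
Profit at T = |F_mkt − F*| = |424.02 − 415.3795| = R$8.64 per share

R$8.64 per share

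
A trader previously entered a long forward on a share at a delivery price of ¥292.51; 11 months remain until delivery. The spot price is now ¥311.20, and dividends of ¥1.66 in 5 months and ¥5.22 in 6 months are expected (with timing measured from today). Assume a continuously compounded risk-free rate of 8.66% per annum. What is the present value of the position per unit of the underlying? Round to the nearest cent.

PV(remaining dividends) I = 1.66·e^(−0.0866·5/12) + 5.22·e^(−0.0866·6/12) = 6.6000
Current forward F = (S − I)·e^(rT) = (311.20 − 6.6000)·e^(0.0866·11/12) = 304.6000 × 1.082619 = 329.7657
Value (long) = (F − K)·e^(−rT) = (329.7657 − 292.51) × 0.923686 = 34.4126
Value = ¥34.41

¥34.41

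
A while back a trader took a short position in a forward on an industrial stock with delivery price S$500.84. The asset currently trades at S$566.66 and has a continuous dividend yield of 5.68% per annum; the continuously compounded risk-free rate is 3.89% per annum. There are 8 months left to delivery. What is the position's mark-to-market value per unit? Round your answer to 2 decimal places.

-S$57.59

Current fair forward for the remaining 8 months: F = S·e^((r − q)·T), (r − q) = 0.0389 − 0.0568 = -0.0179
F = 566.66 · e^(-0.0179 × 8/12) = 566.66 × 0.988138 = 559.9383
Value of long forward = (F − K)·e^(−rT) = (559.9383 − 500.84) · e^(−0.0389·8/12)
= 59.0983 × 0.974400 = 57.59
Short position value = −(long value) = -S$57.59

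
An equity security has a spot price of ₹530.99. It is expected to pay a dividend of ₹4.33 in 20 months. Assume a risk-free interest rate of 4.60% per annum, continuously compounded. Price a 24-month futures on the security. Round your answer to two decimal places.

PV(dividends) I = 4.33·e^(−0.0460·20/12)
I = 4.0104
F = (S − I)·e^(rT) = (530.99 − 4.0104) · e^(0.0460·24/12)
= 526.9796 · e^0.092000 = 526.9796 × 1.096365 = ₹577.76

₹577.76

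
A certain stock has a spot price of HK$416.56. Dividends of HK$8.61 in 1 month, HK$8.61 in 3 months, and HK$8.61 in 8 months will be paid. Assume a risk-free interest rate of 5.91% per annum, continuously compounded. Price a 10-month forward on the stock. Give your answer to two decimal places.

PV(dividends) I = 8.61·e^(−0.0591·1/12) + 8.61·e^(−0.0591·3/12) + 8.61·e^(−0.0591·8/12)
I = 8.5677 + 8.4837 + 8.2774 = 25.3288
F = (S − I)·e^(rT) = (416.56 − 25.3288) · e^(0.0591·10/12)
= 391.2312 · e^0.049250 = 391.2312 × 1.050483 = HK$410.98

HK$410.98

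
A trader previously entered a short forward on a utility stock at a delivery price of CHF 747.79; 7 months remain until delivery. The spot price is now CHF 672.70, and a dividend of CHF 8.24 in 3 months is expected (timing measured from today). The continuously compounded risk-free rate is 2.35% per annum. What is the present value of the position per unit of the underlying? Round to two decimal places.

CHF 73.10

PV(remaining dividends) I = 8.24·e^(−0.0235·3/12) = 8.1917
Current forward F = (S − I)·e^(rT) = (672.70 − 8.1917)·e^(0.0235·7/12) = 664.5083 × 1.013803 = 673.6805
Value (long) = (F − K)·e^(−rT) = (673.6805 − 747.79) × 0.986385 = -73.1005
Short position value = −(long value) = CHF 73.10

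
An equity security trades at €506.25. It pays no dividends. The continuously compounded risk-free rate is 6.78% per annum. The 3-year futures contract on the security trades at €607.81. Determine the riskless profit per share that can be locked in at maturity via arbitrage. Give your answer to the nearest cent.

€12.63 per share

Fair futures: F* = S·e^(carry·T), with carry = r = 0.0678
F* = 506.25 · e^(0.0678 × 3) = 506.25 · e^0.203400 = 506.25 × 1.225563 = €620.4413
Market €607.81 < fair €620.4413: forward underpriced → reverse cash-and-carry (short spot, go long the forward).
At maturity, profit = |F_mkt − F*| = |607.81 − 620.4413| = €12.63 per share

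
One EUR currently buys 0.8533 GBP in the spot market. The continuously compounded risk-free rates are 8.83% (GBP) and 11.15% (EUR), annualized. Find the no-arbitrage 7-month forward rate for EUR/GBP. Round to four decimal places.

F = S·e^((r_GBP − r_EUR)T) = 0.8533 · e^((0.0883 − 0.1115) × 7/12)
= 0.8533 · e^-0.013533 = 0.8533 × 0.986558
F = 0.8418 GBP per EUR

0.8418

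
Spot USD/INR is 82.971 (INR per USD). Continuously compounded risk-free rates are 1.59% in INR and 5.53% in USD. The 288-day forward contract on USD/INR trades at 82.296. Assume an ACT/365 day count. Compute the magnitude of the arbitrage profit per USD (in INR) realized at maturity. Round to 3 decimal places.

1.865 per USD (in INR)

Fair forward: F* = S·e^(carry·T), with carry = (r_INR − r_USD) = 0.0159 − 0.0553 = -0.0394
F* = 82.971 · e^(-0.0394 × 288/365) = 82.971 · e^-0.031088 = 82.971 × 0.969390 = 80.4313
Market 82.296 > fair 80.4313: forward overpriced → cash-and-carry (buy spot, short the forward).
At maturity, profit = |F_mkt − F*| = |82.296 − 80.4313| = 1.865 per USD (in INR)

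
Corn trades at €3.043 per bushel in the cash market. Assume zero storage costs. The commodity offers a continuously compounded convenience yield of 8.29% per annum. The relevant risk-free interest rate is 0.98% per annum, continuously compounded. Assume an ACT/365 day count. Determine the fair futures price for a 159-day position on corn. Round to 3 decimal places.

Net carry = r + u − y = 0.0098 + 0.0000 − 0.0829 = -0.0731
F = S·e^((r+u−y)T) = 3.043 · e^(-0.0731 × 159/365) = 3.043 · e^-0.031844
= 3.043 × 0.968658 = €2.948 per bushel

€2.948 per bushel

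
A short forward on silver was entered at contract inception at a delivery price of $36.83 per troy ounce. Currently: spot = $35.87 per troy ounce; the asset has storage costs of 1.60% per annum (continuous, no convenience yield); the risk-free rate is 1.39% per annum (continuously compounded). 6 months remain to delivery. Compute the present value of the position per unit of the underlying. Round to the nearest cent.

$0.42 per troy ounce

Current fair forward for the remaining 6 months: F = S·e^((r + u)·T), (r + u) = 0.0139 + 0.0160 = 0.0299
F = 35.87 · e^(0.0299 × 6/12) = 35.87 × 1.015062 = 36.4103
Value of long forward = (F − K)·e^(−rT) = (36.4103 − 36.83) · e^(−0.0139·6/12)
= -0.4197 × 0.993074 = -0.42
Short position value = −(long value) = $0.42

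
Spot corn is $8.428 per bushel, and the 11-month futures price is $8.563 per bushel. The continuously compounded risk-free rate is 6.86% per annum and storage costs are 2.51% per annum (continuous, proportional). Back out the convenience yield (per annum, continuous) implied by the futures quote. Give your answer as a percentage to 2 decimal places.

7.64%

F = S·e^((r+u−y)T) ⇒ (r+u−y) = ln(F/S)/T
ln(8.563/8.428) = 0.015891; /T ⇒ 0.017336
y = r + u − ln(F/S)/T = 0.0686 + 0.0251 − 0.017336 = 0.076364
y = 7.64%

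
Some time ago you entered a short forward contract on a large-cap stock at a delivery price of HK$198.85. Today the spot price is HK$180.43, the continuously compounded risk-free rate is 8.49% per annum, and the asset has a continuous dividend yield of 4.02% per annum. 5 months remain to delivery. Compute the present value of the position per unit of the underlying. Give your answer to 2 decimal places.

Current fair forward for the remaining 5 months: F = S·e^((r − q)·T), (r − q) = 0.0849 − 0.0402 = 0.0447
F = 180.43 · e^(0.0447 × 5/12) = 180.43 × 1.018800 = 183.8221
Value of long forward = (F − K)·e^(−rT) = (183.8221 − 198.85) · e^(−0.0849·5/12)
= -15.0279 × 0.965243 = -14.51
Short position value = −(long value) = HK$14.51

HK$14.51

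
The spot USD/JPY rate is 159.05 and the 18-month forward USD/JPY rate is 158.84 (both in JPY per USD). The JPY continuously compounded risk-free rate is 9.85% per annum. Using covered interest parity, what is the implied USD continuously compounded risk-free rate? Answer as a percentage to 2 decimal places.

9.94%

F = S·e^((r_JPY − r_USD)T) ⇒ r_USD = r_JPY − ln(F/S)/T
ln(158.84/159.05) = -0.001321; /(18/12) = -0.000881
r_USD = 0.0985 + 0.000881 = 0.099381
r_USD = 9.94%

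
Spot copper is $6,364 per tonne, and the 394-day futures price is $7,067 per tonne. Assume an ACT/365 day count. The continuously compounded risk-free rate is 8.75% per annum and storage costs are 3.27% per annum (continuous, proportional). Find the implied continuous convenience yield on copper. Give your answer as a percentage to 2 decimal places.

F = S·e^((r+u−y)T) ⇒ (r+u−y) = ln(F/S)/T
ln(7067/6364) = 0.104779; /T ⇒ 0.097067
y = r + u − ln(F/S)/T = 0.0875 + 0.0327 − 0.097067 = 0.023133
y = 2.31%

2.31%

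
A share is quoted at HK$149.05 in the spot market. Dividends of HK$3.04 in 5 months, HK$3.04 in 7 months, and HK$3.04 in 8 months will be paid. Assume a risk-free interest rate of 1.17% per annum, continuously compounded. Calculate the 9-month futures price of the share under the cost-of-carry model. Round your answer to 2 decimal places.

PV(dividends) I = 3.04·e^(−0.0117·5/12) + 3.04·e^(−0.0117·7/12) + 3.04·e^(−0.0117·8/12)
I = 3.0252 + 3.0193 + 3.0164 = 9.0609
F = (S − I)·e^(rT) = (149.05 − 9.0609) · e^(0.0117·9/12)
= 139.9891 · e^0.008775 = 139.9891 × 1.008814 = HK$141.22

HK$141.22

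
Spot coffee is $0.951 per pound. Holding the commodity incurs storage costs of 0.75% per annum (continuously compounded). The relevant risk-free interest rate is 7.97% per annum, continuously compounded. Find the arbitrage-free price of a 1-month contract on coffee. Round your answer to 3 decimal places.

$0.958 per pound

Net carry = r + u − y = 0.0797 + 0.0075 − 0.0000 = 0.0872
F = S·e^((r+u−y)T) = 0.951 · e^(0.0872 × 1/12) = 0.951 · e^0.007267
= 0.951 × 1.007293 = $0.958 per pound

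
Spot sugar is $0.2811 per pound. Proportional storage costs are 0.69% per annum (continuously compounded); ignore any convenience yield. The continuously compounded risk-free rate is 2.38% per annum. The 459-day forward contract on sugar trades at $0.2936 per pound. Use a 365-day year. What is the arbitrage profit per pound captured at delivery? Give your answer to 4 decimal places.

Fair forward: F* = S·e^(carry·T), with carry = (r + u) = 0.0238 + 0.0069 = 0.0307
F* = 0.2811 · e^(0.0307 × 459/365) = 0.2811 · e^0.038606 = 0.2811 × 1.039361 = $0.2922
Market $0.2936 > fair $0.2922: forward overpriced → cash-and-carry (buy spot, short the forward).
At maturity, profit = |F_mkt − F*| = |0.2936 − 0.2922| = $0.0014 per pound

$0.0014 per pound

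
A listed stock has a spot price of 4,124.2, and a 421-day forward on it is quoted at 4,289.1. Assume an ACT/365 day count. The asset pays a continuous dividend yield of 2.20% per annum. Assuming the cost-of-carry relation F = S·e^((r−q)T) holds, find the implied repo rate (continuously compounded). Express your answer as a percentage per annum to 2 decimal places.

From F = S·e^((r−q)T): (r − q) = ln(F/S)/T
ln(4289.1/4124.2) = ln(1.039984) = 0.039205
(r − q) = 0.039205 / (421/365) = 0.033990
r = ln(F/S)/T + q = 0.033990 + 0.0220 = 0.055990
r = 5.60%

5.60%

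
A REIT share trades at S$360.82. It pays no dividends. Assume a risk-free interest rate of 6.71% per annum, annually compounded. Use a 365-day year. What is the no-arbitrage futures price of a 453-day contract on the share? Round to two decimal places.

F = S · (1+r)^T
= 360.82 × 1.083940
F = S$391.11

S$391.11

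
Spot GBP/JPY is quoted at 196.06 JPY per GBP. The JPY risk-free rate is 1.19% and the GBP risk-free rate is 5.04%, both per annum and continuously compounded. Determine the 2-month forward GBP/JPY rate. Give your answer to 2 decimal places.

194.81

F = S·e^((r_JPY − r_GBP)T) = 196.06 · e^((0.0119 − 0.0504) × 2/12)
= 196.06 · e^-0.006417 = 196.06 × 0.993604
F = 194.81 JPY per GBP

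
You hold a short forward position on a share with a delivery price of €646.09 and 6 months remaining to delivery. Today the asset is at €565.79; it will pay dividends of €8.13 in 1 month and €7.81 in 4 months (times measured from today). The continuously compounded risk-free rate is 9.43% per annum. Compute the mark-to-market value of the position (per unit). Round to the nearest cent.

€66.18

PV(remaining dividends) I = 8.13·e^(−0.0943·1/12) + 7.81·e^(−0.0943·4/12) = 15.6347
Current forward F = (S − I)·e^(rT) = (565.79 − 15.6347)·e^(0.0943·6/12) = 550.1553 × 1.048279 = 576.7162
Value (long) = (F − K)·e^(−rT) = (576.7162 − 646.09) × 0.953944 = -66.1787
Short position value = −(long value) = €66.18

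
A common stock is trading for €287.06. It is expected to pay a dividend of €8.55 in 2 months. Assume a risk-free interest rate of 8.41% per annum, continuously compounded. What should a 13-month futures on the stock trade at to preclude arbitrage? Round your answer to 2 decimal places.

€305.21

PV(dividends) I = 8.55·e^(−0.0841·2/12)
I = 8.4310
F = (S − I)·e^(rT) = (287.06 − 8.4310) · e^(0.0841·13/12)
= 278.6290 · e^0.091108 = 278.6290 × 1.095387 = €305.21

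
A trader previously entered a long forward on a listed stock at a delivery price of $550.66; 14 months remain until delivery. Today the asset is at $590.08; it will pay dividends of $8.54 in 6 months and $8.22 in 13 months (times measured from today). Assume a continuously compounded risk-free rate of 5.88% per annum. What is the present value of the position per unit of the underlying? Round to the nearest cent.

PV(remaining dividends) I = 8.54·e^(−0.0588·6/12) + 8.22·e^(−0.0588·13/12) = 16.0053
Current forward F = (S − I)·e^(rT) = (590.08 − 16.0053)·e^(0.0588·14/12) = 574.0747 × 1.071008 = 614.8386
Value (long) = (F − K)·e^(−rT) = (614.8386 − 550.66) × 0.933700 = 59.9236
Value = $59.92

$59.92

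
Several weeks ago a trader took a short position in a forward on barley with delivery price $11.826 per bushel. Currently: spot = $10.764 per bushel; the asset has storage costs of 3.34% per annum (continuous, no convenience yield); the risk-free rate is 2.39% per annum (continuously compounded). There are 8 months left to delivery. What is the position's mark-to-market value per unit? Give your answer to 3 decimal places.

$0.633 per bushel

Current fair forward for the remaining 8 months: F = S·e^((r + u)·T), (r + u) = 0.0239 + 0.0334 = 0.0573
F = 10.764 · e^(0.0573 × 8/12) = 10.764 × 1.038939 = 11.1831
Value of long forward = (F − K)·e^(−rT) = (11.1831 − 11.826) · e^(−0.0239·8/12)
= -0.6429 × 0.984193 = -0.633
Short position value = −(long value) = $0.633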